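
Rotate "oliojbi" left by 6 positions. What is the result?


Input: "oliojbi", rotate left by 6
First 6 characters: "oliojb"
Remaining characters: "i"
Concatenate remaining + first: "i" + "oliojb" = "ioliojb"

ioliojb


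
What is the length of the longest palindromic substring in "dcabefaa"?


Input: "dcabefaa"
Checking substrings for palindromes:
  [6:8] "aa" (len 2) => palindrome
Longest palindromic substring: "aa" with length 2

2


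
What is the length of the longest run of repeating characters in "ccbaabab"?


Input: "ccbaabab"
Scanning for longest run:
  Position 1 ('c'): continues run of 'c', length=2
  Position 2 ('b'): new char, reset run to 1
  Position 3 ('a'): new char, reset run to 1
  Position 4 ('a'): continues run of 'a', length=2
  Position 5 ('b'): new char, reset run to 1
  Position 6 ('a'): new char, reset run to 1
  Position 7 ('b'): new char, reset run to 1
Longest run: 'c' with length 2

2


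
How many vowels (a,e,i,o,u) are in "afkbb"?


Input: afkbb
Checking each character:
  'a' at position 0: vowel (running total: 1)
  'f' at position 1: consonant
  'k' at position 2: consonant
  'b' at position 3: consonant
  'b' at position 4: consonant
Total vowels: 1

1


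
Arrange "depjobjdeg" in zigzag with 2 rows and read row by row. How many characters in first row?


Zigzag "depjobjdeg" into 2 rows:
Placing characters:
  'd' => row 0
  'e' => row 1
  'p' => row 0
  'j' => row 1
  'o' => row 0
  'b' => row 1
  'j' => row 0
  'd' => row 1
  'e' => row 0
  'g' => row 1
Rows:
  Row 0: "dpoje"
  Row 1: "ejbdg"
First row length: 5

5


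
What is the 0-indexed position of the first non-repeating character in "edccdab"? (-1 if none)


Input: edccdab
Character frequencies:
  'a': 1
  'b': 1
  'c': 2
  'd': 2
  'e': 1
Scanning left to right for freq == 1:
  Position 0 ('e'): unique! => answer = 0

0


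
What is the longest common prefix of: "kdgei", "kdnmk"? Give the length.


Words: kdgei, kdnmk
  Position 0: all 'k' => match
  Position 1: all 'd' => match
  Position 2: ('g', 'n') => mismatch, stop
LCP = "kd" (length 2)

2


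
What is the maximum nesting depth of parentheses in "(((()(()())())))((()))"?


Input: "(((()(()())())))((()))"
Tracking depth:
  Position 0 '(': depth becomes 1
  Position 1 '(': depth becomes 2
  Position 2 '(': depth becomes 3
  Position 3 '(': depth becomes 4
  Position 4 ')': depth becomes 3
  Position 5 '(': depth becomes 4
  Position 6 '(': depth becomes 5
  Position 7 ')': depth becomes 4
  Position 8 '(': depth becomes 5
  Position 9 ')': depth becomes 4
  Position 10 ')': depth becomes 3
  Position 11 '(': depth becomes 4
  Position 12 ')': depth becomes 3
  Position 13 ')': depth becomes 2
  Position 14 ')': depth becomes 1
  Position 15 ')': depth becomes 0
  Position 16 '(': depth becomes 1
  Position 17 '(': depth becomes 2
  Position 18 '(': depth becomes 3
  Position 19 ')': depth becomes 2
  Position 20 ')': depth becomes 1
  Position 21 ')': depth becomes 0
Maximum depth reached: 5

5


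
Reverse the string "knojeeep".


Input: knojeeep
Reading characters right to left:
  Position 7: 'p'
  Position 6: 'e'
  Position 5: 'e'
  Position 4: 'e'
  Position 3: 'j'
  Position 2: 'o'
  Position 1: 'n'
  Position 0: 'k'
Reversed: peeejonk

peeejonk


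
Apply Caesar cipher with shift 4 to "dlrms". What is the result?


Caesar cipher: shift "dlrms" by 4
  'd' (pos 3) + 4 = pos 7 = 'h'
  'l' (pos 11) + 4 = pos 15 = 'p'
  'r' (pos 17) + 4 = pos 21 = 'v'
  'm' (pos 12) + 4 = pos 16 = 'q'
  's' (pos 18) + 4 = pos 22 = 'w'
Result: hpvqw

hpvqw


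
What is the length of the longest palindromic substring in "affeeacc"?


Input: "affeeacc"
Checking substrings for palindromes:
  [1:3] "ff" (len 2) => palindrome
  [3:5] "ee" (len 2) => palindrome
  [6:8] "cc" (len 2) => palindrome
Longest palindromic substring: "ff" with length 2

2


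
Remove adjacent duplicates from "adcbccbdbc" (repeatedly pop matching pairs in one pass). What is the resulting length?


Input: adcbccbdbc
Stack-based adjacent duplicate removal:
  Read 'a': push. Stack: a
  Read 'd': push. Stack: ad
  Read 'c': push. Stack: adc
  Read 'b': push. Stack: adcb
  Read 'c': push. Stack: adcbc
  Read 'c': matches stack top 'c' => pop. Stack: adcb
  Read 'b': matches stack top 'b' => pop. Stack: adc
  Read 'd': push. Stack: adcd
  Read 'b': push. Stack: adcdb
  Read 'c': push. Stack: adcdbc
Final stack: "adcdbc" (length 6)

6


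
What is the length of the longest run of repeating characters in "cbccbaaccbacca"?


Input: "cbccbaaccbacca"
Scanning for longest run:
  Position 1 ('b'): new char, reset run to 1
  Position 2 ('c'): new char, reset run to 1
  Position 3 ('c'): continues run of 'c', length=2
  Position 4 ('b'): new char, reset run to 1
  Position 5 ('a'): new char, reset run to 1
  Position 6 ('a'): continues run of 'a', length=2
  Position 7 ('c'): new char, reset run to 1
  Position 8 ('c'): continues run of 'c', length=2
  Position 9 ('b'): new char, reset run to 1
  Position 10 ('a'): new char, reset run to 1
  Position 11 ('c'): new char, reset run to 1
  Position 12 ('c'): continues run of 'c', length=2
  Position 13 ('a'): new char, reset run to 1
Longest run: 'c' with length 2

2


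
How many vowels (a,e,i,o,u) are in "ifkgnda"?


Input: ifkgnda
Checking each character:
  'i' at position 0: vowel (running total: 1)
  'f' at position 1: consonant
  'k' at position 2: consonant
  'g' at position 3: consonant
  'n' at position 4: consonant
  'd' at position 5: consonant
  'a' at position 6: vowel (running total: 2)
Total vowels: 2

2


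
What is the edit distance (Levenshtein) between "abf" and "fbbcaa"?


Computing edit distance: "abf" -> "fbbcaa"
DP table:
           f    b    b    c    a    a
      0    1    2    3    4    5    6
  a   1    1    2    3    4    4    5
  b   2    2    1    2    3    4    5
  f   3    2    2    2    3    4    5
Edit distance = dp[3][6] = 5

5


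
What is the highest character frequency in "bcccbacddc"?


Input: bcccbacddc
Character counts:
  'a': 1
  'b': 2
  'c': 5
  'd': 2
Maximum frequency: 5

5


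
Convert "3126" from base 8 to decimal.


Input: "3126" in base 8
Positional expansion:
  Digit '3' (value 3) x 8^3 = 1536
  Digit '1' (value 1) x 8^2 = 64
  Digit '2' (value 2) x 8^1 = 16
  Digit '6' (value 6) x 8^0 = 6
Sum = 1622

1622


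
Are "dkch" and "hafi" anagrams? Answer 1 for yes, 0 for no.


Strings: "dkch", "hafi"
Sorted first:  cdhk
Sorted second: afhi
Differ at position 0: 'c' vs 'a' => not anagrams

0


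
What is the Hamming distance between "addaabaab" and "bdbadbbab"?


Comparing "addaabaab" and "bdbadbbab" position by position:
  Position 0: 'a' vs 'b' => differ
  Position 1: 'd' vs 'd' => same
  Position 2: 'd' vs 'b' => differ
  Position 3: 'a' vs 'a' => same
  Position 4: 'a' vs 'd' => differ
  Position 5: 'b' vs 'b' => same
  Position 6: 'a' vs 'b' => differ
  Position 7: 'a' vs 'a' => same
  Position 8: 'b' vs 'b' => same
Total differences (Hamming distance): 4

4


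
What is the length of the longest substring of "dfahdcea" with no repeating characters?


Input: "dfahdcea"
Sliding window (track last position of each char):
  Position 0 ('d'): window [0,0] length 1 -- new best
  Position 1 ('f'): window [0,1] length 2 -- new best
  Position 2 ('a'): window [0,2] length 3 -- new best
  Position 3 ('h'): window [0,3] length 4 -- new best
  Position 4 ('d'): repeat (last at 0), move window start to 1
  Position 4 ('d'): window [1,4] length 4
  Position 5 ('c'): window [1,5] length 5 -- new best
  Position 6 ('e'): window [1,6] length 6 -- new best
  Position 7 ('a'): repeat (last at 2), move window start to 3
  Position 7 ('a'): window [3,7] length 5
Longest substring with no repeats: "fahdce" with length 6

6


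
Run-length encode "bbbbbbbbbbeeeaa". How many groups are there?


Input: bbbbbbbbbbeeeaa
Scanning for consecutive runs:
  Group 1: 'b' x 10 (positions 0-9)
  Group 2: 'e' x 3 (positions 10-12)
  Group 3: 'a' x 2 (positions 13-14)
Total groups: 3

3


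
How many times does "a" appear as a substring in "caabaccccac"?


Searching for "a" in "caabaccccac"
Scanning each position:
  Position 0: "c" => no
  Position 1: "a" => MATCH
  Position 2: "a" => MATCH
  Position 3: "b" => no
  Position 4: "a" => MATCH
  Position 5: "c" => no
  Position 6: "c" => no
  Position 7: "c" => no
  Position 8: "c" => no
  Position 9: "a" => MATCH
  Position 10: "c" => no
Total occurrences: 4

4


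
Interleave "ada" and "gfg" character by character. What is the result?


Interleaving "ada" and "gfg":
  Position 0: 'a' from first, 'g' from second => "ag"
  Position 1: 'd' from first, 'f' from second => "df"
  Position 2: 'a' from first, 'g' from second => "ag"
Result: agdfag

agdfag


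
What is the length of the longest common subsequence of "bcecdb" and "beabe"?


LCS of "bcecdb" and "beabe"
DP table:
           b    e    a    b    e
      0    0    0    0    0    0
  b   0    1    1    1    1    1
  c   0    1    1    1    1    1
  e   0    1    2    2    2    2
  c   0    1    2    2    2    2
  d   0    1    2    2    2    2
  b   0    1    2    2    3    3
LCS length = dp[6][5] = 3

3


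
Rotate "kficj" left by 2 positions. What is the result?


Input: "kficj", rotate left by 2
First 2 characters: "kf"
Remaining characters: "icj"
Concatenate remaining + first: "icj" + "kf" = "icjkf"

icjkf


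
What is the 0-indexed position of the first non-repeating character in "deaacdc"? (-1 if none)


Input: deaacdc
Character frequencies:
  'a': 2
  'c': 2
  'd': 2
  'e': 1
Scanning left to right for freq == 1:
  Position 0 ('d'): freq=2, skip
  Position 1 ('e'): unique! => answer = 1

1


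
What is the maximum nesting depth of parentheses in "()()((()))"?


Input: "()()((()))"
Tracking depth:
  Position 0 '(': depth becomes 1
  Position 1 ')': depth becomes 0
  Position 2 '(': depth becomes 1
  Position 3 ')': depth becomes 0
  Position 4 '(': depth becomes 1
  Position 5 '(': depth becomes 2
  Position 6 '(': depth becomes 3
  Position 7 ')': depth becomes 2
  Position 8 ')': depth becomes 1
  Position 9 ')': depth becomes 0
Maximum depth reached: 3

3


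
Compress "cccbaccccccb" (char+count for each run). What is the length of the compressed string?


Input: cccbaccccccb
Runs:
  'c' x 3 => "c3"
  'b' x 1 => "b1"
  'a' x 1 => "a1"
  'c' x 6 => "c6"
  'b' x 1 => "b1"
Compressed: "c3b1a1c6b1"
Compressed length: 10

10


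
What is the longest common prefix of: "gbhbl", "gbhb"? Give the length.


Words: gbhbl, gbhb
  Position 0: all 'g' => match
  Position 1: all 'b' => match
  Position 2: all 'h' => match
  Position 3: all 'b' => match
LCP = "gbhb" (length 4)

4


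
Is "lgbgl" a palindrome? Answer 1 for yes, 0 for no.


Input: lgbgl
Reversed: lgbgl
  Compare pos 0 ('l') with pos 4 ('l'): match
  Compare pos 1 ('g') with pos 3 ('g'): match
Result: palindrome

1


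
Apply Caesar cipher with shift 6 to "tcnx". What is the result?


Caesar cipher: shift "tcnx" by 6
  't' (pos 19) + 6 = pos 25 = 'z'
  'c' (pos 2) + 6 = pos 8 = 'i'
  'n' (pos 13) + 6 = pos 19 = 't'
  'x' (pos 23) + 6 = pos 3 = 'd'
Result: zitd

zitd


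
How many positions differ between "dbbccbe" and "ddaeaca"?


Comparing "dbbccbe" and "ddaeaca" position by position:
  Position 0: 'd' vs 'd' => same
  Position 1: 'b' vs 'd' => DIFFER
  Position 2: 'b' vs 'a' => DIFFER
  Position 3: 'c' vs 'e' => DIFFER
  Position 4: 'c' vs 'a' => DIFFER
  Position 5: 'b' vs 'c' => DIFFER
  Position 6: 'e' vs 'a' => DIFFER
Positions that differ: 6

6


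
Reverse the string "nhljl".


Input: nhljl
Reading characters right to left:
  Position 4: 'l'
  Position 3: 'j'
  Position 2: 'l'
  Position 1: 'h'
  Position 0: 'n'
Reversed: ljlhn

ljlhn


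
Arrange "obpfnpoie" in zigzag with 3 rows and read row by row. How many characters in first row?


Zigzag "obpfnpoie" into 3 rows:
Placing characters:
  'o' => row 0
  'b' => row 1
  'p' => row 2
  'f' => row 1
  'n' => row 0
  'p' => row 1
  'o' => row 2
  'i' => row 1
  'e' => row 0
Rows:
  Row 0: "one"
  Row 1: "bfpi"
  Row 2: "po"
First row length: 3

3


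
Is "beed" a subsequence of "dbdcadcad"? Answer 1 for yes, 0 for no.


Check if "beed" is a subsequence of "dbdcadcad"
Greedy scan:
  Position 0 ('d'): no match needed
  Position 1 ('b'): matches sub[0] = 'b'
  Position 2 ('d'): no match needed
  Position 3 ('c'): no match needed
  Position 4 ('a'): no match needed
  Position 5 ('d'): no match needed
  Position 6 ('c'): no match needed
  Position 7 ('a'): no match needed
  Position 8 ('d'): no match needed
Only matched 1/4 characters => not a subsequence

0


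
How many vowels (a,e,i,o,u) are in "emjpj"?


Input: emjpj
Checking each character:
  'e' at position 0: vowel (running total: 1)
  'm' at position 1: consonant
  'j' at position 2: consonant
  'p' at position 3: consonant
  'j' at position 4: consonant
Total vowels: 1

1


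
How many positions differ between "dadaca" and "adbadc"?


Comparing "dadaca" and "adbadc" position by position:
  Position 0: 'd' vs 'a' => DIFFER
  Position 1: 'a' vs 'd' => DIFFER
  Position 2: 'd' vs 'b' => DIFFER
  Position 3: 'a' vs 'a' => same
  Position 4: 'c' vs 'd' => DIFFER
  Position 5: 'a' vs 'c' => DIFFER
Positions that differ: 5

5


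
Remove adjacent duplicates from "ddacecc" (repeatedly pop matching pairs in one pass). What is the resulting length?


Input: ddacecc
Stack-based adjacent duplicate removal:
  Read 'd': push. Stack: d
  Read 'd': matches stack top 'd' => pop. Stack: (empty)
  Read 'a': push. Stack: a
  Read 'c': push. Stack: ac
  Read 'e': push. Stack: ace
  Read 'c': push. Stack: acec
  Read 'c': matches stack top 'c' => pop. Stack: ace
Final stack: "ace" (length 3)

3


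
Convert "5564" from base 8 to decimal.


Input: "5564" in base 8
Positional expansion:
  Digit '5' (value 5) x 8^3 = 2560
  Digit '5' (value 5) x 8^2 = 320
  Digit '6' (value 6) x 8^1 = 48
  Digit '4' (value 4) x 8^0 = 4
Sum = 2932

2932


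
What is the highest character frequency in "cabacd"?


Input: cabacd
Character counts:
  'a': 2
  'b': 1
  'c': 2
  'd': 1
Maximum frequency: 2

2


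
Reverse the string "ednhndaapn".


Input: ednhndaapn
Reading characters right to left:
  Position 9: 'n'
  Position 8: 'p'
  Position 7: 'a'
  Position 6: 'a'
  Position 5: 'd'
  Position 4: 'n'
  Position 3: 'h'
  Position 2: 'n'
  Position 1: 'd'
  Position 0: 'e'
Reversed: npaadnhnde

npaadnhnde


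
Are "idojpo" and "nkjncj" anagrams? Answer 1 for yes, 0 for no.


Strings: "idojpo", "nkjncj"
Sorted first:  dijoop
Sorted second: cjjknn
Differ at position 0: 'd' vs 'c' => not anagrams

0


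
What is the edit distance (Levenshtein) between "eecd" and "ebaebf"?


Computing edit distance: "eecd" -> "ebaebf"
DP table:
           e    b    a    e    b    f
      0    1    2    3    4    5    6
  e   1    0    1    2    3    4    5
  e   2    1    1    2    2    3    4
  c   3    2    2    2    3    3    4
  d   4    3    3    3    3    4    4
Edit distance = dp[4][6] = 4

4


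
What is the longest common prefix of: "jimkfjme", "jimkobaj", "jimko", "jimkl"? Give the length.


Words: jimkfjme, jimkobaj, jimko, jimkl
  Position 0: all 'j' => match
  Position 1: all 'i' => match
  Position 2: all 'm' => match
  Position 3: all 'k' => match
  Position 4: ('f', 'o', 'o', 'l') => mismatch, stop
LCP = "jimk" (length 4)

4


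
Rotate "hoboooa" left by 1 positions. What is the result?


Input: "hoboooa", rotate left by 1
First 1 characters: "h"
Remaining characters: "oboooa"
Concatenate remaining + first: "oboooa" + "h" = "oboooah"

oboooah


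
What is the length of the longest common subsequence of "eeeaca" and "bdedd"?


LCS of "eeeaca" and "bdedd"
DP table:
           b    d    e    d    d
      0    0    0    0    0    0
  e   0    0    0    1    1    1
  e   0    0    0    1    1    1
  e   0    0    0    1    1    1
  a   0    0    0    1    1    1
  c   0    0    0    1    1    1
  a   0    0    0    1    1    1
LCS length = dp[6][5] = 1

1


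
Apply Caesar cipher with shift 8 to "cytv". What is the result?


Caesar cipher: shift "cytv" by 8
  'c' (pos 2) + 8 = pos 10 = 'k'
  'y' (pos 24) + 8 = pos 6 = 'g'
  't' (pos 19) + 8 = pos 1 = 'b'
  'v' (pos 21) + 8 = pos 3 = 'd'
Result: kgbd

kgbd


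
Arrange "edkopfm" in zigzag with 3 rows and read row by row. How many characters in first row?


Zigzag "edkopfm" into 3 rows:
Placing characters:
  'e' => row 0
  'd' => row 1
  'k' => row 2
  'o' => row 1
  'p' => row 0
  'f' => row 1
  'm' => row 2
Rows:
  Row 0: "ep"
  Row 1: "dof"
  Row 2: "km"
First row length: 2

2


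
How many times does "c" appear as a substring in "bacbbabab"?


Searching for "c" in "bacbbabab"
Scanning each position:
  Position 0: "b" => no
  Position 1: "a" => no
  Position 2: "c" => MATCH
  Position 3: "b" => no
  Position 4: "b" => no
  Position 5: "a" => no
  Position 6: "b" => no
  Position 7: "a" => no
  Position 8: "b" => no
Total occurrences: 1

1


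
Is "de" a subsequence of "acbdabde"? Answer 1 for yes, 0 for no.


Check if "de" is a subsequence of "acbdabde"
Greedy scan:
  Position 0 ('a'): no match needed
  Position 1 ('c'): no match needed
  Position 2 ('b'): no match needed
  Position 3 ('d'): matches sub[0] = 'd'
  Position 4 ('a'): no match needed
  Position 5 ('b'): no match needed
  Position 6 ('d'): no match needed
  Position 7 ('e'): matches sub[1] = 'e'
All 2 characters matched => is a subsequence

1


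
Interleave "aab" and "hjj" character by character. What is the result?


Interleaving "aab" and "hjj":
  Position 0: 'a' from first, 'h' from second => "ah"
  Position 1: 'a' from first, 'j' from second => "aj"
  Position 2: 'b' from first, 'j' from second => "bj"
Result: ahajbj

ahajbj


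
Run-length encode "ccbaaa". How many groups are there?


Input: ccbaaa
Scanning for consecutive runs:
  Group 1: 'c' x 2 (positions 0-1)
  Group 2: 'b' x 1 (positions 2-2)
  Group 3: 'a' x 3 (positions 3-5)
Total groups: 3

3


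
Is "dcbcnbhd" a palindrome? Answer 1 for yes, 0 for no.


Input: dcbcnbhd
Reversed: dhbncbcd
  Compare pos 0 ('d') with pos 7 ('d'): match
  Compare pos 1 ('c') with pos 6 ('h'): MISMATCH
  Compare pos 2 ('b') with pos 5 ('b'): match
  Compare pos 3 ('c') with pos 4 ('n'): MISMATCH
Result: not a palindrome

0


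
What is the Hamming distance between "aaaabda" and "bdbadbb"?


Comparing "aaaabda" and "bdbadbb" position by position:
  Position 0: 'a' vs 'b' => differ
  Position 1: 'a' vs 'd' => differ
  Position 2: 'a' vs 'b' => differ
  Position 3: 'a' vs 'a' => same
  Position 4: 'b' vs 'd' => differ
  Position 5: 'd' vs 'b' => differ
  Position 6: 'a' vs 'b' => differ
Total differences (Hamming distance): 6

6


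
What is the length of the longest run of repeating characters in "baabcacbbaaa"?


Input: "baabcacbbaaa"
Scanning for longest run:
  Position 1 ('a'): new char, reset run to 1
  Position 2 ('a'): continues run of 'a', length=2
  Position 3 ('b'): new char, reset run to 1
  Position 4 ('c'): new char, reset run to 1
  Position 5 ('a'): new char, reset run to 1
  Position 6 ('c'): new char, reset run to 1
  Position 7 ('b'): new char, reset run to 1
  Position 8 ('b'): continues run of 'b', length=2
  Position 9 ('a'): new char, reset run to 1
  Position 10 ('a'): continues run of 'a', length=2
  Position 11 ('a'): continues run of 'a', length=3
Longest run: 'a' with length 3

3


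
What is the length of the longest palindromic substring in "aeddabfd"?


Input: "aeddabfd"
Checking substrings for palindromes:
  [2:4] "dd" (len 2) => palindrome
Longest palindromic substring: "dd" with length 2

2


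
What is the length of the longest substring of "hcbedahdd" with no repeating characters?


Input: "hcbedahdd"
Sliding window (track last position of each char):
  Position 0 ('h'): window [0,0] length 1 -- new best
  Position 1 ('c'): window [0,1] length 2 -- new best
  Position 2 ('b'): window [0,2] length 3 -- new best
  Position 3 ('e'): window [0,3] length 4 -- new best
  Position 4 ('d'): window [0,4] length 5 -- new best
  Position 5 ('a'): window [0,5] length 6 -- new best
  Position 6 ('h'): repeat (last at 0), move window start to 1
  Position 6 ('h'): window [1,6] length 6
  Position 7 ('d'): repeat (last at 4), move window start to 5
  Position 7 ('d'): window [5,7] length 3
  Position 8 ('d'): repeat (last at 7), move window start to 8
  Position 8 ('d'): window [8,8] length 1
Longest substring with no repeats: "hcbeda" with length 6

6


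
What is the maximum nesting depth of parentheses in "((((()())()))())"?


Input: "((((()())()))())"
Tracking depth:
  Position 0 '(': depth becomes 1
  Position 1 '(': depth becomes 2
  Position 2 '(': depth becomes 3
  Position 3 '(': depth becomes 4
  Position 4 '(': depth becomes 5
  Position 5 ')': depth becomes 4
  Position 6 '(': depth becomes 5
  Position 7 ')': depth becomes 4
  Position 8 ')': depth becomes 3
  Position 9 '(': depth becomes 4
  Position 10 ')': depth becomes 3
  Position 11 ')': depth becomes 2
  Position 12 ')': depth becomes 1
  Position 13 '(': depth becomes 2
  Position 14 ')': depth becomes 1
  Position 15 ')': depth becomes 0
Maximum depth reached: 5

5


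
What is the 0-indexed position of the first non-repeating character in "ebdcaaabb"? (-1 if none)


Input: ebdcaaabb
Character frequencies:
  'a': 3
  'b': 3
  'c': 1
  'd': 1
  'e': 1
Scanning left to right for freq == 1:
  Position 0 ('e'): unique! => answer = 0

0


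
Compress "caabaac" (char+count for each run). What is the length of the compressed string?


Input: caabaac
Runs:
  'c' x 1 => "c1"
  'a' x 2 => "a2"
  'b' x 1 => "b1"
  'a' x 2 => "a2"
  'c' x 1 => "c1"
Compressed: "c1a2b1a2c1"
Compressed length: 10

10


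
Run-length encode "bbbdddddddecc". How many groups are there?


Input: bbbdddddddecc
Scanning for consecutive runs:
  Group 1: 'b' x 3 (positions 0-2)
  Group 2: 'd' x 7 (positions 3-9)
  Group 3: 'e' x 1 (positions 10-10)
  Group 4: 'c' x 2 (positions 11-12)
Total groups: 4

4


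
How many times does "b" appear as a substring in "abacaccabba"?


Searching for "b" in "abacaccabba"
Scanning each position:
  Position 0: "a" => no
  Position 1: "b" => MATCH
  Position 2: "a" => no
  Position 3: "c" => no
  Position 4: "a" => no
  Position 5: "c" => no
  Position 6: "c" => no
  Position 7: "a" => no
  Position 8: "b" => MATCH
  Position 9: "b" => MATCH
  Position 10: "a" => no
Total occurrences: 3

3


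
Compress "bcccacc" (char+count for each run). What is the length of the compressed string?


Input: bcccacc
Runs:
  'b' x 1 => "b1"
  'c' x 3 => "c3"
  'a' x 1 => "a1"
  'c' x 2 => "c2"
Compressed: "b1c3a1c2"
Compressed length: 8

8


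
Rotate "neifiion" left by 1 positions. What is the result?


Input: "neifiion", rotate left by 1
First 1 characters: "n"
Remaining characters: "eifiion"
Concatenate remaining + first: "eifiion" + "n" = "eifiionn"

eifiionn


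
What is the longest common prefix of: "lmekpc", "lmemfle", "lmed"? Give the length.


Words: lmekpc, lmemfle, lmed
  Position 0: all 'l' => match
  Position 1: all 'm' => match
  Position 2: all 'e' => match
  Position 3: ('k', 'm', 'd') => mismatch, stop
LCP = "lme" (length 3)

3


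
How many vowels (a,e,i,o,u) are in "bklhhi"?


Input: bklhhi
Checking each character:
  'b' at position 0: consonant
  'k' at position 1: consonant
  'l' at position 2: consonant
  'h' at position 3: consonant
  'h' at position 4: consonant
  'i' at position 5: vowel (running total: 1)
Total vowels: 1

1


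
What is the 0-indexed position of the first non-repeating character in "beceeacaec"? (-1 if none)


Input: beceeacaec
Character frequencies:
  'a': 2
  'b': 1
  'c': 3
  'e': 4
Scanning left to right for freq == 1:
  Position 0 ('b'): unique! => answer = 0

0


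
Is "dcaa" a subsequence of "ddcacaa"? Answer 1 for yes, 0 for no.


Check if "dcaa" is a subsequence of "ddcacaa"
Greedy scan:
  Position 0 ('d'): matches sub[0] = 'd'
  Position 1 ('d'): no match needed
  Position 2 ('c'): matches sub[1] = 'c'
  Position 3 ('a'): matches sub[2] = 'a'
  Position 4 ('c'): no match needed
  Position 5 ('a'): matches sub[3] = 'a'
  Position 6 ('a'): no match needed
All 4 characters matched => is a subsequence

1


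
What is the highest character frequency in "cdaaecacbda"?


Input: cdaaecacbda
Character counts:
  'a': 4
  'b': 1
  'c': 3
  'd': 2
  'e': 1
Maximum frequency: 4

4


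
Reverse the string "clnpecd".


Input: clnpecd
Reading characters right to left:
  Position 6: 'd'
  Position 5: 'c'
  Position 4: 'e'
  Position 3: 'p'
  Position 2: 'n'
  Position 1: 'l'
  Position 0: 'c'
Reversed: dcepnlc

dcepnlc


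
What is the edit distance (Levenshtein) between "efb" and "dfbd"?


Computing edit distance: "efb" -> "dfbd"
DP table:
           d    f    b    d
      0    1    2    3    4
  e   1    1    2    3    4
  f   2    2    1    2    3
  b   3    3    2    1    2
Edit distance = dp[3][4] = 2

2


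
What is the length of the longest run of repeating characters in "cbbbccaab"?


Input: "cbbbccaab"
Scanning for longest run:
  Position 1 ('b'): new char, reset run to 1
  Position 2 ('b'): continues run of 'b', length=2
  Position 3 ('b'): continues run of 'b', length=3
  Position 4 ('c'): new char, reset run to 1
  Position 5 ('c'): continues run of 'c', length=2
  Position 6 ('a'): new char, reset run to 1
  Position 7 ('a'): continues run of 'a', length=2
  Position 8 ('b'): new char, reset run to 1
Longest run: 'b' with length 3

3


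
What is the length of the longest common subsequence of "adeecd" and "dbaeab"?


LCS of "adeecd" and "dbaeab"
DP table:
           d    b    a    e    a    b
      0    0    0    0    0    0    0
  a   0    0    0    1    1    1    1
  d   0    1    1    1    1    1    1
  e   0    1    1    1    2    2    2
  e   0    1    1    1    2    2    2
  c   0    1    1    1    2    2    2
  d   0    1    1    1    2    2    2
LCS length = dp[6][6] = 2

2


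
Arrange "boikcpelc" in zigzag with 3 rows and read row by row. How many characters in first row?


Zigzag "boikcpelc" into 3 rows:
Placing characters:
  'b' => row 0
  'o' => row 1
  'i' => row 2
  'k' => row 1
  'c' => row 0
  'p' => row 1
  'e' => row 2
  'l' => row 1
  'c' => row 0
Rows:
  Row 0: "bcc"
  Row 1: "okpl"
  Row 2: "ie"
First row length: 3

3


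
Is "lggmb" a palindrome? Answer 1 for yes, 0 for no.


Input: lggmb
Reversed: bmggl
  Compare pos 0 ('l') with pos 4 ('b'): MISMATCH
  Compare pos 1 ('g') with pos 3 ('m'): MISMATCH
Result: not a palindrome

0


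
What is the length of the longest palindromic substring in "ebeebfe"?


Input: "ebeebfe"
Checking substrings for palindromes:
  [1:5] "beeb" (len 4) => palindrome
  [0:3] "ebe" (len 3) => palindrome
  [2:4] "ee" (len 2) => palindrome
Longest palindromic substring: "beeb" with length 4

4


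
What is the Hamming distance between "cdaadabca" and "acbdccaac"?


Comparing "cdaadabca" and "acbdccaac" position by position:
  Position 0: 'c' vs 'a' => differ
  Position 1: 'd' vs 'c' => differ
  Position 2: 'a' vs 'b' => differ
  Position 3: 'a' vs 'd' => differ
  Position 4: 'd' vs 'c' => differ
  Position 5: 'a' vs 'c' => differ
  Position 6: 'b' vs 'a' => differ
  Position 7: 'c' vs 'a' => differ
  Position 8: 'a' vs 'c' => differ
Total differences (Hamming distance): 9

9


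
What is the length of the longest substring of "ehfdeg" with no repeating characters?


Input: "ehfdeg"
Sliding window (track last position of each char):
  Position 0 ('e'): window [0,0] length 1 -- new best
  Position 1 ('h'): window [0,1] length 2 -- new best
  Position 2 ('f'): window [0,2] length 3 -- new best
  Position 3 ('d'): window [0,3] length 4 -- new best
  Position 4 ('e'): repeat (last at 0), move window start to 1
  Position 4 ('e'): window [1,4] length 4
  Position 5 ('g'): window [1,5] length 5 -- new best
Longest substring with no repeats: "hfdeg" with length 5

5


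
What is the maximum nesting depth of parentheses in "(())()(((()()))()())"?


Input: "(())()(((()()))()())"
Tracking depth:
  Position 0 '(': depth becomes 1
  Position 1 '(': depth becomes 2
  Position 2 ')': depth becomes 1
  Position 3 ')': depth becomes 0
  Position 4 '(': depth becomes 1
  Position 5 ')': depth becomes 0
  Position 6 '(': depth becomes 1
  Position 7 '(': depth becomes 2
  Position 8 '(': depth becomes 3
  Position 9 '(': depth becomes 4
  Position 10 ')': depth becomes 3
  Position 11 '(': depth becomes 4
  Position 12 ')': depth becomes 3
  Position 13 ')': depth becomes 2
  Position 14 ')': depth becomes 1
  Position 15 '(': depth becomes 2
  Position 16 ')': depth becomes 1
  Position 17 '(': depth becomes 2
  Position 18 ')': depth becomes 1
  Position 19 ')': depth becomes 0
Maximum depth reached: 4

4


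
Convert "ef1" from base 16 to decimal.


Input: "ef1" in base 16
Positional expansion:
  Digit 'e' (value 14) x 16^2 = 3584
  Digit 'f' (value 15) x 16^1 = 240
  Digit '1' (value 1) x 16^0 = 1
Sum = 3825

3825


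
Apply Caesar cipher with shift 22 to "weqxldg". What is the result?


Caesar cipher: shift "weqxldg" by 22
  'w' (pos 22) + 22 = pos 18 = 's'
  'e' (pos 4) + 22 = pos 0 = 'a'
  'q' (pos 16) + 22 = pos 12 = 'm'
  'x' (pos 23) + 22 = pos 19 = 't'
  'l' (pos 11) + 22 = pos 7 = 'h'
  'd' (pos 3) + 22 = pos 25 = 'z'
  'g' (pos 6) + 22 = pos 2 = 'c'
Result: samthzc

samthzc


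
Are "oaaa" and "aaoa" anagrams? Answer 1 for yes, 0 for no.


Strings: "oaaa", "aaoa"
Sorted first:  aaao
Sorted second: aaao
Sorted forms match => anagrams

1


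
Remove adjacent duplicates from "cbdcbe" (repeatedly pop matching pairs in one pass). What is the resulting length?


Input: cbdcbe
Stack-based adjacent duplicate removal:
  Read 'c': push. Stack: c
  Read 'b': push. Stack: cb
  Read 'd': push. Stack: cbd
  Read 'c': push. Stack: cbdc
  Read 'b': push. Stack: cbdcb
  Read 'e': push. Stack: cbdcbe
Final stack: "cbdcbe" (length 6)

6


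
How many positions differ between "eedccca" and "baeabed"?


Comparing "eedccca" and "baeabed" position by position:
  Position 0: 'e' vs 'b' => DIFFER
  Position 1: 'e' vs 'a' => DIFFER
  Position 2: 'd' vs 'e' => DIFFER
  Position 3: 'c' vs 'a' => DIFFER
  Position 4: 'c' vs 'b' => DIFFER
  Position 5: 'c' vs 'e' => DIFFER
  Position 6: 'a' vs 'd' => DIFFER
Positions that differ: 7

7


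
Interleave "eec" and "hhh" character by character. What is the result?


Interleaving "eec" and "hhh":
  Position 0: 'e' from first, 'h' from second => "eh"
  Position 1: 'e' from first, 'h' from second => "eh"
  Position 2: 'c' from first, 'h' from second => "ch"
Result: ehehch

ehehch


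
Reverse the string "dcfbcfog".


Input: dcfbcfog
Reading characters right to left:
  Position 7: 'g'
  Position 6: 'o'
  Position 5: 'f'
  Position 4: 'c'
  Position 3: 'b'
  Position 2: 'f'
  Position 1: 'c'
  Position 0: 'd'
Reversed: gofcbfcd

gofcbfcd


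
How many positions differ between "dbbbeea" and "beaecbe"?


Comparing "dbbbeea" and "beaecbe" position by position:
  Position 0: 'd' vs 'b' => DIFFER
  Position 1: 'b' vs 'e' => DIFFER
  Position 2: 'b' vs 'a' => DIFFER
  Position 3: 'b' vs 'e' => DIFFER
  Position 4: 'e' vs 'c' => DIFFER
  Position 5: 'e' vs 'b' => DIFFER
  Position 6: 'a' vs 'e' => DIFFER
Positions that differ: 7

7


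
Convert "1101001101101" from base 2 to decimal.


Input: "1101001101101" in base 2
Positional expansion:
  Digit '1' (value 1) x 2^12 = 4096
  Digit '1' (value 1) x 2^11 = 2048
  Digit '0' (value 0) x 2^10 = 0
  Digit '1' (value 1) x 2^9 = 512
  Digit '0' (value 0) x 2^8 = 0
  Digit '0' (value 0) x 2^7 = 0
  Digit '1' (value 1) x 2^6 = 64
  Digit '1' (value 1) x 2^5 = 32
  Digit '0' (value 0) x 2^4 = 0
  Digit '1' (value 1) x 2^3 = 8
  Digit '1' (value 1) x 2^2 = 4
  Digit '0' (value 0) x 2^1 = 0
  Digit '1' (value 1) x 2^0 = 1
Sum = 6765

6765


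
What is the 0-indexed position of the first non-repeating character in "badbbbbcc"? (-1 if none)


Input: badbbbbcc
Character frequencies:
  'a': 1
  'b': 5
  'c': 2
  'd': 1
Scanning left to right for freq == 1:
  Position 0 ('b'): freq=5, skip
  Position 1 ('a'): unique! => answer = 1

1


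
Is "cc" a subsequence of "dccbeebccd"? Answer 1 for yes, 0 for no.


Check if "cc" is a subsequence of "dccbeebccd"
Greedy scan:
  Position 0 ('d'): no match needed
  Position 1 ('c'): matches sub[0] = 'c'
  Position 2 ('c'): matches sub[1] = 'c'
  Position 3 ('b'): no match needed
  Position 4 ('e'): no match needed
  Position 5 ('e'): no match needed
  Position 6 ('b'): no match needed
  Position 7 ('c'): no match needed
  Position 8 ('c'): no match needed
  Position 9 ('d'): no match needed
All 2 characters matched => is a subsequence

1


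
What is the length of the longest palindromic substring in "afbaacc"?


Input: "afbaacc"
Checking substrings for palindromes:
  [3:5] "aa" (len 2) => palindrome
  [5:7] "cc" (len 2) => palindrome
Longest palindromic substring: "aa" with length 2

2


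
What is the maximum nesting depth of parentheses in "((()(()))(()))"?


Input: "((()(()))(()))"
Tracking depth:
  Position 0 '(': depth becomes 1
  Position 1 '(': depth becomes 2
  Position 2 '(': depth becomes 3
  Position 3 ')': depth becomes 2
  Position 4 '(': depth becomes 3
  Position 5 '(': depth becomes 4
  Position 6 ')': depth becomes 3
  Position 7 ')': depth becomes 2
  Position 8 ')': depth becomes 1
  Position 9 '(': depth becomes 2
  Position 10 '(': depth becomes 3
  Position 11 ')': depth becomes 2
  Position 12 ')': depth becomes 1
  Position 13 ')': depth becomes 0
Maximum depth reached: 4

4


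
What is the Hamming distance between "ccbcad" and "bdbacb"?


Comparing "ccbcad" and "bdbacb" position by position:
  Position 0: 'c' vs 'b' => differ
  Position 1: 'c' vs 'd' => differ
  Position 2: 'b' vs 'b' => same
  Position 3: 'c' vs 'a' => differ
  Position 4: 'a' vs 'c' => differ
  Position 5: 'd' vs 'b' => differ
Total differences (Hamming distance): 5

5


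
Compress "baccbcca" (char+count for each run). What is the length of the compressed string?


Input: baccbcca
Runs:
  'b' x 1 => "b1"
  'a' x 1 => "a1"
  'c' x 2 => "c2"
  'b' x 1 => "b1"
  'c' x 2 => "c2"
  'a' x 1 => "a1"
Compressed: "b1a1c2b1c2a1"
Compressed length: 12

12


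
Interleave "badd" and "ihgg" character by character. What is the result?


Interleaving "badd" and "ihgg":
  Position 0: 'b' from first, 'i' from second => "bi"
  Position 1: 'a' from first, 'h' from second => "ah"
  Position 2: 'd' from first, 'g' from second => "dg"
  Position 3: 'd' from first, 'g' from second => "dg"
Result: biahdgdg

biahdgdg


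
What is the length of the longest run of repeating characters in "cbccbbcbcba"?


Input: "cbccbbcbcba"
Scanning for longest run:
  Position 1 ('b'): new char, reset run to 1
  Position 2 ('c'): new char, reset run to 1
  Position 3 ('c'): continues run of 'c', length=2
  Position 4 ('b'): new char, reset run to 1
  Position 5 ('b'): continues run of 'b', length=2
  Position 6 ('c'): new char, reset run to 1
  Position 7 ('b'): new char, reset run to 1
  Position 8 ('c'): new char, reset run to 1
  Position 9 ('b'): new char, reset run to 1
  Position 10 ('a'): new char, reset run to 1
Longest run: 'c' with length 2

2


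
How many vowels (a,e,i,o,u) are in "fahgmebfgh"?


Input: fahgmebfgh
Checking each character:
  'f' at position 0: consonant
  'a' at position 1: vowel (running total: 1)
  'h' at position 2: consonant
  'g' at position 3: consonant
  'm' at position 4: consonant
  'e' at position 5: vowel (running total: 2)
  'b' at position 6: consonant
  'f' at position 7: consonant
  'g' at position 8: consonant
  'h' at position 9: consonant
Total vowels: 2

2


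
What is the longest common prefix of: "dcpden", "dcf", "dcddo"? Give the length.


Words: dcpden, dcf, dcddo
  Position 0: all 'd' => match
  Position 1: all 'c' => match
  Position 2: ('p', 'f', 'd') => mismatch, stop
LCP = "dc" (length 2)

2


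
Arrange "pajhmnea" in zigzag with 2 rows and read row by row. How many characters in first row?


Zigzag "pajhmnea" into 2 rows:
Placing characters:
  'p' => row 0
  'a' => row 1
  'j' => row 0
  'h' => row 1
  'm' => row 0
  'n' => row 1
  'e' => row 0
  'a' => row 1
Rows:
  Row 0: "pjme"
  Row 1: "ahna"
First row length: 4

4


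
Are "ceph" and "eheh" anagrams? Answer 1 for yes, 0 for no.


Strings: "ceph", "eheh"
Sorted first:  cehp
Sorted second: eehh
Differ at position 0: 'c' vs 'e' => not anagrams

0


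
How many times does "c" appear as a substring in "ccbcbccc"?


Searching for "c" in "ccbcbccc"
Scanning each position:
  Position 0: "c" => MATCH
  Position 1: "c" => MATCH
  Position 2: "b" => no
  Position 3: "c" => MATCH
  Position 4: "b" => no
  Position 5: "c" => MATCH
  Position 6: "c" => MATCH
  Position 7: "c" => MATCH
Total occurrences: 6

6


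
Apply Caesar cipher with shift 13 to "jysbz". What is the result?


Caesar cipher: shift "jysbz" by 13
  'j' (pos 9) + 13 = pos 22 = 'w'
  'y' (pos 24) + 13 = pos 11 = 'l'
  's' (pos 18) + 13 = pos 5 = 'f'
  'b' (pos 1) + 13 = pos 14 = 'o'
  'z' (pos 25) + 13 = pos 12 = 'm'
Result: wlfom

wlfom


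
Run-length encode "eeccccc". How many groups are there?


Input: eeccccc
Scanning for consecutive runs:
  Group 1: 'e' x 2 (positions 0-1)
  Group 2: 'c' x 5 (positions 2-6)
Total groups: 2

2


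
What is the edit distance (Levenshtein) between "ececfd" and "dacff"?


Computing edit distance: "ececfd" -> "dacff"
DP table:
           d    a    c    f    f
      0    1    2    3    4    5
  e   1    1    2    3    4    5
  c   2    2    2    2    3    4
  e   3    3    3    3    3    4
  c   4    4    4    3    4    4
  f   5    5    5    4    3    4
  d   6    5    6    5    4    4
Edit distance = dp[6][5] = 4

4


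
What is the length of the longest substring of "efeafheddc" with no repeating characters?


Input: "efeafheddc"
Sliding window (track last position of each char):
  Position 0 ('e'): window [0,0] length 1 -- new best
  Position 1 ('f'): window [0,1] length 2 -- new best
  Position 2 ('e'): repeat (last at 0), move window start to 1
  Position 2 ('e'): window [1,2] length 2
  Position 3 ('a'): window [1,3] length 3 -- new best
  Position 4 ('f'): repeat (last at 1), move window start to 2
  Position 4 ('f'): window [2,4] length 3
  Position 5 ('h'): window [2,5] length 4 -- new best
  Position 6 ('e'): repeat (last at 2), move window start to 3
  Position 6 ('e'): window [3,6] length 4
  Position 7 ('d'): window [3,7] length 5 -- new best
  Position 8 ('d'): repeat (last at 7), move window start to 8
  Position 8 ('d'): window [8,8] length 1
  Position 9 ('c'): window [8,9] length 2
Longest substring with no repeats: "afhed" with length 5

5


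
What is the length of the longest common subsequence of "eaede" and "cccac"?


LCS of "eaede" and "cccac"
DP table:
           c    c    c    a    c
      0    0    0    0    0    0
  e   0    0    0    0    0    0
  a   0    0    0    0    1    1
  e   0    0    0    0    1    1
  d   0    0    0    0    1    1
  e   0    0    0    0    1    1
LCS length = dp[5][5] = 1

1


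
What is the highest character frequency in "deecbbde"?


Input: deecbbde
Character counts:
  'b': 2
  'c': 1
  'd': 2
  'e': 3
Maximum frequency: 3

3


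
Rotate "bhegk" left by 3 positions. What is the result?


Input: "bhegk", rotate left by 3
First 3 characters: "bhe"
Remaining characters: "gk"
Concatenate remaining + first: "gk" + "bhe" = "gkbhe"

gkbhe


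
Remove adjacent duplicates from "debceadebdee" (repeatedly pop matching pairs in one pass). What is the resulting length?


Input: debceadebdee
Stack-based adjacent duplicate removal:
  Read 'd': push. Stack: d
  Read 'e': push. Stack: de
  Read 'b': push. Stack: deb
  Read 'c': push. Stack: debc
  Read 'e': push. Stack: debce
  Read 'a': push. Stack: debcea
  Read 'd': push. Stack: debcead
  Read 'e': push. Stack: debceade
  Read 'b': push. Stack: debceadeb
  Read 'd': push. Stack: debceadebd
  Read 'e': push. Stack: debceadebde
  Read 'e': matches stack top 'e' => pop. Stack: debceadebd
Final stack: "debceadebd" (length 10)

10
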